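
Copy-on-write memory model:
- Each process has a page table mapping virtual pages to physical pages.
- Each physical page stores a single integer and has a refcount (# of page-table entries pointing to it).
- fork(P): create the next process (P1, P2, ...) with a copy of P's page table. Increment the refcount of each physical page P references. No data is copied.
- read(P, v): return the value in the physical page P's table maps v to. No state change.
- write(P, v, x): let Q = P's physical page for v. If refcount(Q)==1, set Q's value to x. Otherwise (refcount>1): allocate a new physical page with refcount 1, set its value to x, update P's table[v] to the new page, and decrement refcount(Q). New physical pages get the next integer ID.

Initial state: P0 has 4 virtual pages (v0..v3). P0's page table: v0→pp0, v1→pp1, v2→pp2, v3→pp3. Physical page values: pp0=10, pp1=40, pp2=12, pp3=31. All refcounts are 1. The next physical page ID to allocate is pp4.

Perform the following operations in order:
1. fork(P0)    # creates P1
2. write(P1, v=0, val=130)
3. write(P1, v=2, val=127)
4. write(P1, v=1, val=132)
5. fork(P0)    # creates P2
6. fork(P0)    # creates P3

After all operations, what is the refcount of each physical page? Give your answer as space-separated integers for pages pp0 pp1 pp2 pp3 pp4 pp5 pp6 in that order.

Answer: 3 3 3 4 1 1 1

Derivation:
Op 1: fork(P0) -> P1. 4 ppages; refcounts: pp0:2 pp1:2 pp2:2 pp3:2
Op 2: write(P1, v0, 130). refcount(pp0)=2>1 -> COPY to pp4. 5 ppages; refcounts: pp0:1 pp1:2 pp2:2 pp3:2 pp4:1
Op 3: write(P1, v2, 127). refcount(pp2)=2>1 -> COPY to pp5. 6 ppages; refcounts: pp0:1 pp1:2 pp2:1 pp3:2 pp4:1 pp5:1
Op 4: write(P1, v1, 132). refcount(pp1)=2>1 -> COPY to pp6. 7 ppages; refcounts: pp0:1 pp1:1 pp2:1 pp3:2 pp4:1 pp5:1 pp6:1
Op 5: fork(P0) -> P2. 7 ppages; refcounts: pp0:2 pp1:2 pp2:2 pp3:3 pp4:1 pp5:1 pp6:1
Op 6: fork(P0) -> P3. 7 ppages; refcounts: pp0:3 pp1:3 pp2:3 pp3:4 pp4:1 pp5:1 pp6:1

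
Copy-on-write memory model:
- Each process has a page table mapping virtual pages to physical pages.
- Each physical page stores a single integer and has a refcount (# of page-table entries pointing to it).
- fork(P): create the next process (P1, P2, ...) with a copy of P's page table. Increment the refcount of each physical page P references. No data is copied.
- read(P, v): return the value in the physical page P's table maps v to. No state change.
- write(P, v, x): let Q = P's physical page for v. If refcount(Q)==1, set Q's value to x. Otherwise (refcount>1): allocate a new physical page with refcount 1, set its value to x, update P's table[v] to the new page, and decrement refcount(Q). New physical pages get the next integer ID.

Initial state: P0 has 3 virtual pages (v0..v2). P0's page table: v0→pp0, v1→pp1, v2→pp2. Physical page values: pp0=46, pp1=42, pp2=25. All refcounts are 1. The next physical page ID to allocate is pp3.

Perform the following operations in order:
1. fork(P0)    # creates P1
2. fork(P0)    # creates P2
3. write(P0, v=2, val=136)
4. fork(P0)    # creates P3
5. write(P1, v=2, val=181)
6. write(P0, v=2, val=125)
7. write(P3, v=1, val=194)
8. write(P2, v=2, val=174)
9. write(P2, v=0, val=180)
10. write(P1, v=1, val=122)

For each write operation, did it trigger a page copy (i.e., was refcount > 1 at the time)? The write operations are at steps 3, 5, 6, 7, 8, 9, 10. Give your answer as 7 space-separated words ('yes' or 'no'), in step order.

Op 1: fork(P0) -> P1. 3 ppages; refcounts: pp0:2 pp1:2 pp2:2
Op 2: fork(P0) -> P2. 3 ppages; refcounts: pp0:3 pp1:3 pp2:3
Op 3: write(P0, v2, 136). refcount(pp2)=3>1 -> COPY to pp3. 4 ppages; refcounts: pp0:3 pp1:3 pp2:2 pp3:1
Op 4: fork(P0) -> P3. 4 ppages; refcounts: pp0:4 pp1:4 pp2:2 pp3:2
Op 5: write(P1, v2, 181). refcount(pp2)=2>1 -> COPY to pp4. 5 ppages; refcounts: pp0:4 pp1:4 pp2:1 pp3:2 pp4:1
Op 6: write(P0, v2, 125). refcount(pp3)=2>1 -> COPY to pp5. 6 ppages; refcounts: pp0:4 pp1:4 pp2:1 pp3:1 pp4:1 pp5:1
Op 7: write(P3, v1, 194). refcount(pp1)=4>1 -> COPY to pp6. 7 ppages; refcounts: pp0:4 pp1:3 pp2:1 pp3:1 pp4:1 pp5:1 pp6:1
Op 8: write(P2, v2, 174). refcount(pp2)=1 -> write in place. 7 ppages; refcounts: pp0:4 pp1:3 pp2:1 pp3:1 pp4:1 pp5:1 pp6:1
Op 9: write(P2, v0, 180). refcount(pp0)=4>1 -> COPY to pp7. 8 ppages; refcounts: pp0:3 pp1:3 pp2:1 pp3:1 pp4:1 pp5:1 pp6:1 pp7:1
Op 10: write(P1, v1, 122). refcount(pp1)=3>1 -> COPY to pp8. 9 ppages; refcounts: pp0:3 pp1:2 pp2:1 pp3:1 pp4:1 pp5:1 pp6:1 pp7:1 pp8:1

yes yes yes yes no yes yes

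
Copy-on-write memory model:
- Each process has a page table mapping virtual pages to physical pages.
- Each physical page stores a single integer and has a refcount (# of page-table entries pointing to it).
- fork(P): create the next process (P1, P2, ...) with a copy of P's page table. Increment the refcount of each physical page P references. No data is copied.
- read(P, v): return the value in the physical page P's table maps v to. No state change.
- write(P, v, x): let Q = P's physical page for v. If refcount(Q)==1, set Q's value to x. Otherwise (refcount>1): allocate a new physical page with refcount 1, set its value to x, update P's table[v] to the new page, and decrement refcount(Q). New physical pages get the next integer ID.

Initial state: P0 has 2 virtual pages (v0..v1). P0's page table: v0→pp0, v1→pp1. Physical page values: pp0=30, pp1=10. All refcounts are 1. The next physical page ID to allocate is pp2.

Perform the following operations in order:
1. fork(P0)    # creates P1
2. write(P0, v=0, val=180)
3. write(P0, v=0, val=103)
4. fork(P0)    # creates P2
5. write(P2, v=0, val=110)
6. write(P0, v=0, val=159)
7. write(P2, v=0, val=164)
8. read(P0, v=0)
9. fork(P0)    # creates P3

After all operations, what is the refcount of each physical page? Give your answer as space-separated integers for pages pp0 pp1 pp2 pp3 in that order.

Answer: 1 4 2 1

Derivation:
Op 1: fork(P0) -> P1. 2 ppages; refcounts: pp0:2 pp1:2
Op 2: write(P0, v0, 180). refcount(pp0)=2>1 -> COPY to pp2. 3 ppages; refcounts: pp0:1 pp1:2 pp2:1
Op 3: write(P0, v0, 103). refcount(pp2)=1 -> write in place. 3 ppages; refcounts: pp0:1 pp1:2 pp2:1
Op 4: fork(P0) -> P2. 3 ppages; refcounts: pp0:1 pp1:3 pp2:2
Op 5: write(P2, v0, 110). refcount(pp2)=2>1 -> COPY to pp3. 4 ppages; refcounts: pp0:1 pp1:3 pp2:1 pp3:1
Op 6: write(P0, v0, 159). refcount(pp2)=1 -> write in place. 4 ppages; refcounts: pp0:1 pp1:3 pp2:1 pp3:1
Op 7: write(P2, v0, 164). refcount(pp3)=1 -> write in place. 4 ppages; refcounts: pp0:1 pp1:3 pp2:1 pp3:1
Op 8: read(P0, v0) -> 159. No state change.
Op 9: fork(P0) -> P3. 4 ppages; refcounts: pp0:1 pp1:4 pp2:2 pp3:1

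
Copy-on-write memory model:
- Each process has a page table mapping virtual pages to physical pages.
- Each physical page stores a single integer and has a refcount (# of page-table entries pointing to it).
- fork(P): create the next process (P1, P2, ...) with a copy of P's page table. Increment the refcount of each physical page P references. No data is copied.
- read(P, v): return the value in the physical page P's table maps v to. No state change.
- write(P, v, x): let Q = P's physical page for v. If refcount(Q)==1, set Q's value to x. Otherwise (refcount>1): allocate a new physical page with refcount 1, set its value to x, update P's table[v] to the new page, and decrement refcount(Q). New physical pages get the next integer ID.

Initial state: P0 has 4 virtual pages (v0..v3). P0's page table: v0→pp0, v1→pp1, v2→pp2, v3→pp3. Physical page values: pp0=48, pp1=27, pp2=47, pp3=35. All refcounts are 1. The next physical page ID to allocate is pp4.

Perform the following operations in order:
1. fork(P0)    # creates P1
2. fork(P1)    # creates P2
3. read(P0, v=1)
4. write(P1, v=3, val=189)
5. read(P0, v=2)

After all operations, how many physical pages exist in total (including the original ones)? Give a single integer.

Answer: 5

Derivation:
Op 1: fork(P0) -> P1. 4 ppages; refcounts: pp0:2 pp1:2 pp2:2 pp3:2
Op 2: fork(P1) -> P2. 4 ppages; refcounts: pp0:3 pp1:3 pp2:3 pp3:3
Op 3: read(P0, v1) -> 27. No state change.
Op 4: write(P1, v3, 189). refcount(pp3)=3>1 -> COPY to pp4. 5 ppages; refcounts: pp0:3 pp1:3 pp2:3 pp3:2 pp4:1
Op 5: read(P0, v2) -> 47. No state change.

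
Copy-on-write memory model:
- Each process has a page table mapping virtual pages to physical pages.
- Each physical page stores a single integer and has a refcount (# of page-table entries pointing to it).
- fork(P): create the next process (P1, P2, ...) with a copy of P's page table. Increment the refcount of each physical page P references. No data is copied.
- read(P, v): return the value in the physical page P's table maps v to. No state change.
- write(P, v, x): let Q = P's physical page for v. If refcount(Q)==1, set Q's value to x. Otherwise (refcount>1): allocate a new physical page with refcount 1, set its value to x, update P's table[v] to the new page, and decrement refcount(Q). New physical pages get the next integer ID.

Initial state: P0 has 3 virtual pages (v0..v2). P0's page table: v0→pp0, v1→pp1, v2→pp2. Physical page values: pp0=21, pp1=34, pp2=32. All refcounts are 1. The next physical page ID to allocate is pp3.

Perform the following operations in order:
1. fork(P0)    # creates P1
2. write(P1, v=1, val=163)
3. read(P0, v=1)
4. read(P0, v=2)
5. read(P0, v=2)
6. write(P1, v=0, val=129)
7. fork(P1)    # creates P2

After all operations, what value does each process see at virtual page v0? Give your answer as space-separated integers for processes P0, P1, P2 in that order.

Answer: 21 129 129

Derivation:
Op 1: fork(P0) -> P1. 3 ppages; refcounts: pp0:2 pp1:2 pp2:2
Op 2: write(P1, v1, 163). refcount(pp1)=2>1 -> COPY to pp3. 4 ppages; refcounts: pp0:2 pp1:1 pp2:2 pp3:1
Op 3: read(P0, v1) -> 34. No state change.
Op 4: read(P0, v2) -> 32. No state change.
Op 5: read(P0, v2) -> 32. No state change.
Op 6: write(P1, v0, 129). refcount(pp0)=2>1 -> COPY to pp4. 5 ppages; refcounts: pp0:1 pp1:1 pp2:2 pp3:1 pp4:1
Op 7: fork(P1) -> P2. 5 ppages; refcounts: pp0:1 pp1:1 pp2:3 pp3:2 pp4:2
P0: v0 -> pp0 = 21
P1: v0 -> pp4 = 129
P2: v0 -> pp4 = 129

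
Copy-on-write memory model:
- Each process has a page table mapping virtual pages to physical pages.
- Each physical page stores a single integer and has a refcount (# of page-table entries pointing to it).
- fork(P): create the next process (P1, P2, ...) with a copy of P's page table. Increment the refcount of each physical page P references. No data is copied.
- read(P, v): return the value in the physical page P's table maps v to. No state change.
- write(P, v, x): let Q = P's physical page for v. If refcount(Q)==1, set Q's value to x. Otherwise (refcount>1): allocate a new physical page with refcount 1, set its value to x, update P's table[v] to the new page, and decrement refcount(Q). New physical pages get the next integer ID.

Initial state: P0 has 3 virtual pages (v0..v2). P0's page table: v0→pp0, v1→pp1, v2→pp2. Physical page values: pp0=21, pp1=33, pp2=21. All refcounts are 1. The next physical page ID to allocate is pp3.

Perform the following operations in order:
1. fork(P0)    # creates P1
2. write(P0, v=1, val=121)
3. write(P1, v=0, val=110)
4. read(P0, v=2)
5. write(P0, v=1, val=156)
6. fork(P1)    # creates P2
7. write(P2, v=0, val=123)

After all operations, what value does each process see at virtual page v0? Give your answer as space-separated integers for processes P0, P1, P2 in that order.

Answer: 21 110 123

Derivation:
Op 1: fork(P0) -> P1. 3 ppages; refcounts: pp0:2 pp1:2 pp2:2
Op 2: write(P0, v1, 121). refcount(pp1)=2>1 -> COPY to pp3. 4 ppages; refcounts: pp0:2 pp1:1 pp2:2 pp3:1
Op 3: write(P1, v0, 110). refcount(pp0)=2>1 -> COPY to pp4. 5 ppages; refcounts: pp0:1 pp1:1 pp2:2 pp3:1 pp4:1
Op 4: read(P0, v2) -> 21. No state change.
Op 5: write(P0, v1, 156). refcount(pp3)=1 -> write in place. 5 ppages; refcounts: pp0:1 pp1:1 pp2:2 pp3:1 pp4:1
Op 6: fork(P1) -> P2. 5 ppages; refcounts: pp0:1 pp1:2 pp2:3 pp3:1 pp4:2
Op 7: write(P2, v0, 123). refcount(pp4)=2>1 -> COPY to pp5. 6 ppages; refcounts: pp0:1 pp1:2 pp2:3 pp3:1 pp4:1 pp5:1
P0: v0 -> pp0 = 21
P1: v0 -> pp4 = 110
P2: v0 -> pp5 = 123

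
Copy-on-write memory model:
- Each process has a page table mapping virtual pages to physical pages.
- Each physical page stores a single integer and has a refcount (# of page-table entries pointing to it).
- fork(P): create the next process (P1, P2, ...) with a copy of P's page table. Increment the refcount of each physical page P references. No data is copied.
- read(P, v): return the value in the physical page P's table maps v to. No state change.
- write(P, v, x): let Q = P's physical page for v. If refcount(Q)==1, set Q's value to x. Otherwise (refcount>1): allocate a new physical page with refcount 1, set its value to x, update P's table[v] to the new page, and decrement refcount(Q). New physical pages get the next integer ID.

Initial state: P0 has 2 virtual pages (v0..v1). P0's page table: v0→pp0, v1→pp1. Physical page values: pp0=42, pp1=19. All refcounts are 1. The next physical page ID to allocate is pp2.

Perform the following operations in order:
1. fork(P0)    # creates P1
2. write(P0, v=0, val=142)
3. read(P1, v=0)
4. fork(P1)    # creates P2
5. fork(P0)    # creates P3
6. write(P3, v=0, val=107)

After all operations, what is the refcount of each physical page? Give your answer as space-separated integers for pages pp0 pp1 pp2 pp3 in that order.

Answer: 2 4 1 1

Derivation:
Op 1: fork(P0) -> P1. 2 ppages; refcounts: pp0:2 pp1:2
Op 2: write(P0, v0, 142). refcount(pp0)=2>1 -> COPY to pp2. 3 ppages; refcounts: pp0:1 pp1:2 pp2:1
Op 3: read(P1, v0) -> 42. No state change.
Op 4: fork(P1) -> P2. 3 ppages; refcounts: pp0:2 pp1:3 pp2:1
Op 5: fork(P0) -> P3. 3 ppages; refcounts: pp0:2 pp1:4 pp2:2
Op 6: write(P3, v0, 107). refcount(pp2)=2>1 -> COPY to pp3. 4 ppages; refcounts: pp0:2 pp1:4 pp2:1 pp3:1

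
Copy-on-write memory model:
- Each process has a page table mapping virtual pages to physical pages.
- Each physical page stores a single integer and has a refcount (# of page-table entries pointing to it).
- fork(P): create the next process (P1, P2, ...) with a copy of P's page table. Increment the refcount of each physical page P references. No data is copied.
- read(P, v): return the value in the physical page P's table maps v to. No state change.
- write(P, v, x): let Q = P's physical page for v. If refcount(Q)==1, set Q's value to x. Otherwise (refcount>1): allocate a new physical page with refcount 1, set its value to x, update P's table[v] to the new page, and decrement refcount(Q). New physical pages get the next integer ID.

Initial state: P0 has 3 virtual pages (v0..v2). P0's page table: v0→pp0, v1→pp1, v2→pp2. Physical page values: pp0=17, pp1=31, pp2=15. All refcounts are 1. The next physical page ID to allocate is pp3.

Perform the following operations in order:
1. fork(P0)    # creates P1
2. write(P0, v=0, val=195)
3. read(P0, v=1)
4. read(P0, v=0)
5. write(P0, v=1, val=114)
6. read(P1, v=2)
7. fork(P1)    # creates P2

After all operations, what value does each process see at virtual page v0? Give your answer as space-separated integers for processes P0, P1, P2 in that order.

Answer: 195 17 17

Derivation:
Op 1: fork(P0) -> P1. 3 ppages; refcounts: pp0:2 pp1:2 pp2:2
Op 2: write(P0, v0, 195). refcount(pp0)=2>1 -> COPY to pp3. 4 ppages; refcounts: pp0:1 pp1:2 pp2:2 pp3:1
Op 3: read(P0, v1) -> 31. No state change.
Op 4: read(P0, v0) -> 195. No state change.
Op 5: write(P0, v1, 114). refcount(pp1)=2>1 -> COPY to pp4. 5 ppages; refcounts: pp0:1 pp1:1 pp2:2 pp3:1 pp4:1
Op 6: read(P1, v2) -> 15. No state change.
Op 7: fork(P1) -> P2. 5 ppages; refcounts: pp0:2 pp1:2 pp2:3 pp3:1 pp4:1
P0: v0 -> pp3 = 195
P1: v0 -> pp0 = 17
P2: v0 -> pp0 = 17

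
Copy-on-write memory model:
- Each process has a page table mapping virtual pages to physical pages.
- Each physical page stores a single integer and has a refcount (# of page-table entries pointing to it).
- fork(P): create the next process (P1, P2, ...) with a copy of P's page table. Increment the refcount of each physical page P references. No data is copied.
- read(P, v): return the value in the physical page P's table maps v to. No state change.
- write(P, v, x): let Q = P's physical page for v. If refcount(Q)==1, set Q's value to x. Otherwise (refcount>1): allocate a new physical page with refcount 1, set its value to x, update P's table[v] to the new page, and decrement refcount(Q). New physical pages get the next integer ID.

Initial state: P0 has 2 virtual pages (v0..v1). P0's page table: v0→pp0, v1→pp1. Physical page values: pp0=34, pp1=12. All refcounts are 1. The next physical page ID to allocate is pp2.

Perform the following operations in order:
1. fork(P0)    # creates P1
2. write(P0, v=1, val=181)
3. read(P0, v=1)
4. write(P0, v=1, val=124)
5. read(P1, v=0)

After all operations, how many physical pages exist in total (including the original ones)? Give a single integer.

Answer: 3

Derivation:
Op 1: fork(P0) -> P1. 2 ppages; refcounts: pp0:2 pp1:2
Op 2: write(P0, v1, 181). refcount(pp1)=2>1 -> COPY to pp2. 3 ppages; refcounts: pp0:2 pp1:1 pp2:1
Op 3: read(P0, v1) -> 181. No state change.
Op 4: write(P0, v1, 124). refcount(pp2)=1 -> write in place. 3 ppages; refcounts: pp0:2 pp1:1 pp2:1
Op 5: read(P1, v0) -> 34. No state change.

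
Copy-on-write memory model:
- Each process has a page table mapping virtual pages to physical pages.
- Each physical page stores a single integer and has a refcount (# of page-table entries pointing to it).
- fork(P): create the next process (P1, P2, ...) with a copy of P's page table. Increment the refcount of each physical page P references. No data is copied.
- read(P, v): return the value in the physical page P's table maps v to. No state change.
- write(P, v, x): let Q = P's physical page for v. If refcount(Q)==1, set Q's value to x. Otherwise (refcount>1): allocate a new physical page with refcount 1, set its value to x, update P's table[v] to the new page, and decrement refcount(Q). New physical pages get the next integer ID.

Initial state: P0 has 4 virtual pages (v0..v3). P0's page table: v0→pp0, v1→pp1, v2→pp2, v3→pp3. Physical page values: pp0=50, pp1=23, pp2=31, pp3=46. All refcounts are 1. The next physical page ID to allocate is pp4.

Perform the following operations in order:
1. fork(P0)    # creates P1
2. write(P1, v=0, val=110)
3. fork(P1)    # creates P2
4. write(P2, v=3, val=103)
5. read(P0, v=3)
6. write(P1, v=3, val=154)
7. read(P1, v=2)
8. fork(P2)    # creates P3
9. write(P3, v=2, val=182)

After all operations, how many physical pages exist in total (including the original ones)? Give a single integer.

Answer: 8

Derivation:
Op 1: fork(P0) -> P1. 4 ppages; refcounts: pp0:2 pp1:2 pp2:2 pp3:2
Op 2: write(P1, v0, 110). refcount(pp0)=2>1 -> COPY to pp4. 5 ppages; refcounts: pp0:1 pp1:2 pp2:2 pp3:2 pp4:1
Op 3: fork(P1) -> P2. 5 ppages; refcounts: pp0:1 pp1:3 pp2:3 pp3:3 pp4:2
Op 4: write(P2, v3, 103). refcount(pp3)=3>1 -> COPY to pp5. 6 ppages; refcounts: pp0:1 pp1:3 pp2:3 pp3:2 pp4:2 pp5:1
Op 5: read(P0, v3) -> 46. No state change.
Op 6: write(P1, v3, 154). refcount(pp3)=2>1 -> COPY to pp6. 7 ppages; refcounts: pp0:1 pp1:3 pp2:3 pp3:1 pp4:2 pp5:1 pp6:1
Op 7: read(P1, v2) -> 31. No state change.
Op 8: fork(P2) -> P3. 7 ppages; refcounts: pp0:1 pp1:4 pp2:4 pp3:1 pp4:3 pp5:2 pp6:1
Op 9: write(P3, v2, 182). refcount(pp2)=4>1 -> COPY to pp7. 8 ppages; refcounts: pp0:1 pp1:4 pp2:3 pp3:1 pp4:3 pp5:2 pp6:1 pp7:1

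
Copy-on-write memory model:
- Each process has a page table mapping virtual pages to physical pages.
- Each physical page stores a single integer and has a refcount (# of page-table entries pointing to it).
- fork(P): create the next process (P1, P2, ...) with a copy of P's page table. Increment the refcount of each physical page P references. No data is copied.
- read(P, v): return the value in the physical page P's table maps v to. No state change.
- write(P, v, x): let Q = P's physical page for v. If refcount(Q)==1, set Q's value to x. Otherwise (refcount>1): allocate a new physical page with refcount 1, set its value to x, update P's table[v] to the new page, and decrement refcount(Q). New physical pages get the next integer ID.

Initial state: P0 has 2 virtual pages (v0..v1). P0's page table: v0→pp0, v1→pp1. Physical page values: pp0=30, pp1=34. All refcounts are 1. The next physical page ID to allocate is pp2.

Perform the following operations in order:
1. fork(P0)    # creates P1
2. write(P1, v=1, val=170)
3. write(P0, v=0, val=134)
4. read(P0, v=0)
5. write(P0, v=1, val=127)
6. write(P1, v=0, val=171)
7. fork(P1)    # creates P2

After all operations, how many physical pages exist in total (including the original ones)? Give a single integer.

Answer: 4

Derivation:
Op 1: fork(P0) -> P1. 2 ppages; refcounts: pp0:2 pp1:2
Op 2: write(P1, v1, 170). refcount(pp1)=2>1 -> COPY to pp2. 3 ppages; refcounts: pp0:2 pp1:1 pp2:1
Op 3: write(P0, v0, 134). refcount(pp0)=2>1 -> COPY to pp3. 4 ppages; refcounts: pp0:1 pp1:1 pp2:1 pp3:1
Op 4: read(P0, v0) -> 134. No state change.
Op 5: write(P0, v1, 127). refcount(pp1)=1 -> write in place. 4 ppages; refcounts: pp0:1 pp1:1 pp2:1 pp3:1
Op 6: write(P1, v0, 171). refcount(pp0)=1 -> write in place. 4 ppages; refcounts: pp0:1 pp1:1 pp2:1 pp3:1
Op 7: fork(P1) -> P2. 4 ppages; refcounts: pp0:2 pp1:1 pp2:2 pp3:1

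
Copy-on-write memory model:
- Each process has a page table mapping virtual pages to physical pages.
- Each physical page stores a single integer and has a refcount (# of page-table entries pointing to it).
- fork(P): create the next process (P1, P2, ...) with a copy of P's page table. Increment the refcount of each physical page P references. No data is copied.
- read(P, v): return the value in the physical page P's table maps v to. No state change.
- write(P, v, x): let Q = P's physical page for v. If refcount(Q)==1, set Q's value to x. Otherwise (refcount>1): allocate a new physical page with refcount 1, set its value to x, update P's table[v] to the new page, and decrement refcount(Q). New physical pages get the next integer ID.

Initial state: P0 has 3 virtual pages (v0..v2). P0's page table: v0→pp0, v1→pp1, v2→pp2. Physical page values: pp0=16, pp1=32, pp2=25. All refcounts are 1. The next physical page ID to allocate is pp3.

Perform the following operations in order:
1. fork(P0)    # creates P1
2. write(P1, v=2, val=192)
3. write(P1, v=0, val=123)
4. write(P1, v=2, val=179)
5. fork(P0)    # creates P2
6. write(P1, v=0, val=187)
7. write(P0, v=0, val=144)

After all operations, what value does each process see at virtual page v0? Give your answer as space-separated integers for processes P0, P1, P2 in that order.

Answer: 144 187 16

Derivation:
Op 1: fork(P0) -> P1. 3 ppages; refcounts: pp0:2 pp1:2 pp2:2
Op 2: write(P1, v2, 192). refcount(pp2)=2>1 -> COPY to pp3. 4 ppages; refcounts: pp0:2 pp1:2 pp2:1 pp3:1
Op 3: write(P1, v0, 123). refcount(pp0)=2>1 -> COPY to pp4. 5 ppages; refcounts: pp0:1 pp1:2 pp2:1 pp3:1 pp4:1
Op 4: write(P1, v2, 179). refcount(pp3)=1 -> write in place. 5 ppages; refcounts: pp0:1 pp1:2 pp2:1 pp3:1 pp4:1
Op 5: fork(P0) -> P2. 5 ppages; refcounts: pp0:2 pp1:3 pp2:2 pp3:1 pp4:1
Op 6: write(P1, v0, 187). refcount(pp4)=1 -> write in place. 5 ppages; refcounts: pp0:2 pp1:3 pp2:2 pp3:1 pp4:1
Op 7: write(P0, v0, 144). refcount(pp0)=2>1 -> COPY to pp5. 6 ppages; refcounts: pp0:1 pp1:3 pp2:2 pp3:1 pp4:1 pp5:1
P0: v0 -> pp5 = 144
P1: v0 -> pp4 = 187
P2: v0 -> pp0 = 16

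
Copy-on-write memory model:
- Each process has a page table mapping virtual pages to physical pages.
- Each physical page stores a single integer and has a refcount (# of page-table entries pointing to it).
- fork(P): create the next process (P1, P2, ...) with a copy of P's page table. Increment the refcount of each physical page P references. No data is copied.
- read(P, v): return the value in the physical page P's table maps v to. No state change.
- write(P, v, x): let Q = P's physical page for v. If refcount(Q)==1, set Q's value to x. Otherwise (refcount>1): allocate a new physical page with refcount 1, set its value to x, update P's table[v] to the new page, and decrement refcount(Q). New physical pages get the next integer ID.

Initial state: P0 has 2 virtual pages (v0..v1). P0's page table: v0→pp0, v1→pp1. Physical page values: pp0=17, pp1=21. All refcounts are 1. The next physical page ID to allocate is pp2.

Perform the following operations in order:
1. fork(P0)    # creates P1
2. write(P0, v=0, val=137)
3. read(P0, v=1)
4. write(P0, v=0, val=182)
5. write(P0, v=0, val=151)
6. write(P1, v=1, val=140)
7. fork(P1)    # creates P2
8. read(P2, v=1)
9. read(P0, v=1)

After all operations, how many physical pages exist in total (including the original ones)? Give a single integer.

Answer: 4

Derivation:
Op 1: fork(P0) -> P1. 2 ppages; refcounts: pp0:2 pp1:2
Op 2: write(P0, v0, 137). refcount(pp0)=2>1 -> COPY to pp2. 3 ppages; refcounts: pp0:1 pp1:2 pp2:1
Op 3: read(P0, v1) -> 21. No state change.
Op 4: write(P0, v0, 182). refcount(pp2)=1 -> write in place. 3 ppages; refcounts: pp0:1 pp1:2 pp2:1
Op 5: write(P0, v0, 151). refcount(pp2)=1 -> write in place. 3 ppages; refcounts: pp0:1 pp1:2 pp2:1
Op 6: write(P1, v1, 140). refcount(pp1)=2>1 -> COPY to pp3. 4 ppages; refcounts: pp0:1 pp1:1 pp2:1 pp3:1
Op 7: fork(P1) -> P2. 4 ppages; refcounts: pp0:2 pp1:1 pp2:1 pp3:2
Op 8: read(P2, v1) -> 140. No state change.
Op 9: read(P0, v1) -> 21. No state change.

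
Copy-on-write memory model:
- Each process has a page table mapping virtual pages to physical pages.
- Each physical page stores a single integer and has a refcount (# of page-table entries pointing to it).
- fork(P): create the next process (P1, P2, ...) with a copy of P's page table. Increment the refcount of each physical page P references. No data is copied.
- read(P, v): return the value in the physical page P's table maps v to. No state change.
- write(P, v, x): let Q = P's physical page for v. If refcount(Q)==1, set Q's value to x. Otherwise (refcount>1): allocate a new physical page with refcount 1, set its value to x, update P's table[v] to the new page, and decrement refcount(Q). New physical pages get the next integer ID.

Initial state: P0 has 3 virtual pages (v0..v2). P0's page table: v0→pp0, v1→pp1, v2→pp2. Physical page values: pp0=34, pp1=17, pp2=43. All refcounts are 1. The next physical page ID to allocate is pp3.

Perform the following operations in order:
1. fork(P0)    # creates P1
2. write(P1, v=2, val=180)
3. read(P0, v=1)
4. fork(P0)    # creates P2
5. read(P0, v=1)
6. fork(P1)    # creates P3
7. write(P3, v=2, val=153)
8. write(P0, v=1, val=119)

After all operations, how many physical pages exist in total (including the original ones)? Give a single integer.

Answer: 6

Derivation:
Op 1: fork(P0) -> P1. 3 ppages; refcounts: pp0:2 pp1:2 pp2:2
Op 2: write(P1, v2, 180). refcount(pp2)=2>1 -> COPY to pp3. 4 ppages; refcounts: pp0:2 pp1:2 pp2:1 pp3:1
Op 3: read(P0, v1) -> 17. No state change.
Op 4: fork(P0) -> P2. 4 ppages; refcounts: pp0:3 pp1:3 pp2:2 pp3:1
Op 5: read(P0, v1) -> 17. No state change.
Op 6: fork(P1) -> P3. 4 ppages; refcounts: pp0:4 pp1:4 pp2:2 pp3:2
Op 7: write(P3, v2, 153). refcount(pp3)=2>1 -> COPY to pp4. 5 ppages; refcounts: pp0:4 pp1:4 pp2:2 pp3:1 pp4:1
Op 8: write(P0, v1, 119). refcount(pp1)=4>1 -> COPY to pp5. 6 ppages; refcounts: pp0:4 pp1:3 pp2:2 pp3:1 pp4:1 pp5:1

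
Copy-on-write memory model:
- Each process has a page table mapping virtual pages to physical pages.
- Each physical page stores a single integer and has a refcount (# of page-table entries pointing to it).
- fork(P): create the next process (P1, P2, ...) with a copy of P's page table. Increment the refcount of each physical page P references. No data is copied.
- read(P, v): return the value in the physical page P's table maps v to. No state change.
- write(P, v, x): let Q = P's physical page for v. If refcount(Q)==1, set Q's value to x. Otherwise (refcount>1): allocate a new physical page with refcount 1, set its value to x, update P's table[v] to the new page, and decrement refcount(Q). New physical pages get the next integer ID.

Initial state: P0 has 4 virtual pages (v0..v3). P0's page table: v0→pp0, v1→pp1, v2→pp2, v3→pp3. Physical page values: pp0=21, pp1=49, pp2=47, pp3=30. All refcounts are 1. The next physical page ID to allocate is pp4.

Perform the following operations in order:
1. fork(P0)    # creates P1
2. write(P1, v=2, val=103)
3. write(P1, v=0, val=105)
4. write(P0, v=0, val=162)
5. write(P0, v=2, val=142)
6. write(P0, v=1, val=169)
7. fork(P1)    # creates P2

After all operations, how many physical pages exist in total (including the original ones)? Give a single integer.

Answer: 7

Derivation:
Op 1: fork(P0) -> P1. 4 ppages; refcounts: pp0:2 pp1:2 pp2:2 pp3:2
Op 2: write(P1, v2, 103). refcount(pp2)=2>1 -> COPY to pp4. 5 ppages; refcounts: pp0:2 pp1:2 pp2:1 pp3:2 pp4:1
Op 3: write(P1, v0, 105). refcount(pp0)=2>1 -> COPY to pp5. 6 ppages; refcounts: pp0:1 pp1:2 pp2:1 pp3:2 pp4:1 pp5:1
Op 4: write(P0, v0, 162). refcount(pp0)=1 -> write in place. 6 ppages; refcounts: pp0:1 pp1:2 pp2:1 pp3:2 pp4:1 pp5:1
Op 5: write(P0, v2, 142). refcount(pp2)=1 -> write in place. 6 ppages; refcounts: pp0:1 pp1:2 pp2:1 pp3:2 pp4:1 pp5:1
Op 6: write(P0, v1, 169). refcount(pp1)=2>1 -> COPY to pp6. 7 ppages; refcounts: pp0:1 pp1:1 pp2:1 pp3:2 pp4:1 pp5:1 pp6:1
Op 7: fork(P1) -> P2. 7 ppages; refcounts: pp0:1 pp1:2 pp2:1 pp3:3 pp4:2 pp5:2 pp6:1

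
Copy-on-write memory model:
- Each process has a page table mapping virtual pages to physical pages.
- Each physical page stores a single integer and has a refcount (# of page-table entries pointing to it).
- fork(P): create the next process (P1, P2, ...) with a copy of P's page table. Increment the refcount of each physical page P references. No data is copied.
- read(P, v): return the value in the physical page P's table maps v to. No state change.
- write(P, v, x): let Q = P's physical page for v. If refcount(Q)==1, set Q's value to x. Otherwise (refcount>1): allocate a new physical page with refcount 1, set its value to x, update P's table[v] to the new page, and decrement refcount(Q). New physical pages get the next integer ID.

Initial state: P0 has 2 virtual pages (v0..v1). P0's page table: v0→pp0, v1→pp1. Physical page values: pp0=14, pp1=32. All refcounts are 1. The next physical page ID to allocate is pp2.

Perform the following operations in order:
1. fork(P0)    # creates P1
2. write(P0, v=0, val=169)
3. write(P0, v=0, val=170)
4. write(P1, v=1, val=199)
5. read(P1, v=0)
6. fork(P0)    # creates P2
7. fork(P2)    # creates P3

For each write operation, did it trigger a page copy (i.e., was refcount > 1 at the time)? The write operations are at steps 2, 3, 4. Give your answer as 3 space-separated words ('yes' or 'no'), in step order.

Op 1: fork(P0) -> P1. 2 ppages; refcounts: pp0:2 pp1:2
Op 2: write(P0, v0, 169). refcount(pp0)=2>1 -> COPY to pp2. 3 ppages; refcounts: pp0:1 pp1:2 pp2:1
Op 3: write(P0, v0, 170). refcount(pp2)=1 -> write in place. 3 ppages; refcounts: pp0:1 pp1:2 pp2:1
Op 4: write(P1, v1, 199). refcount(pp1)=2>1 -> COPY to pp3. 4 ppages; refcounts: pp0:1 pp1:1 pp2:1 pp3:1
Op 5: read(P1, v0) -> 14. No state change.
Op 6: fork(P0) -> P2. 4 ppages; refcounts: pp0:1 pp1:2 pp2:2 pp3:1
Op 7: fork(P2) -> P3. 4 ppages; refcounts: pp0:1 pp1:3 pp2:3 pp3:1

yes no yes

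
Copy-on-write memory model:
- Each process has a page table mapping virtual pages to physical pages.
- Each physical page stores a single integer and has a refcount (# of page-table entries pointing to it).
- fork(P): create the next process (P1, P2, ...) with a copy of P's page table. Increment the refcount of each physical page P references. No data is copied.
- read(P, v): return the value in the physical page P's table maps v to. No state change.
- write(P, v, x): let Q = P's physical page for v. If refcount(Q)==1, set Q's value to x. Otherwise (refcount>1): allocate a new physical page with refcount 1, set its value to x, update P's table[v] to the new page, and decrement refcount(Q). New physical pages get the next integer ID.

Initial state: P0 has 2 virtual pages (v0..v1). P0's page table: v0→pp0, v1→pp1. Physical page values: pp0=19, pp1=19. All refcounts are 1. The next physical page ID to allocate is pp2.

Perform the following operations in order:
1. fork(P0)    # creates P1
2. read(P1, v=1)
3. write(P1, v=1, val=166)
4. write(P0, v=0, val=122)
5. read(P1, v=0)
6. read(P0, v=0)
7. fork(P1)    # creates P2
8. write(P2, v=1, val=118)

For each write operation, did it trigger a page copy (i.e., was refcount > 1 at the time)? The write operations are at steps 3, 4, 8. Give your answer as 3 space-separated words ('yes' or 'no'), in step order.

Op 1: fork(P0) -> P1. 2 ppages; refcounts: pp0:2 pp1:2
Op 2: read(P1, v1) -> 19. No state change.
Op 3: write(P1, v1, 166). refcount(pp1)=2>1 -> COPY to pp2. 3 ppages; refcounts: pp0:2 pp1:1 pp2:1
Op 4: write(P0, v0, 122). refcount(pp0)=2>1 -> COPY to pp3. 4 ppages; refcounts: pp0:1 pp1:1 pp2:1 pp3:1
Op 5: read(P1, v0) -> 19. No state change.
Op 6: read(P0, v0) -> 122. No state change.
Op 7: fork(P1) -> P2. 4 ppages; refcounts: pp0:2 pp1:1 pp2:2 pp3:1
Op 8: write(P2, v1, 118). refcount(pp2)=2>1 -> COPY to pp4. 5 ppages; refcounts: pp0:2 pp1:1 pp2:1 pp3:1 pp4:1

yes yes yes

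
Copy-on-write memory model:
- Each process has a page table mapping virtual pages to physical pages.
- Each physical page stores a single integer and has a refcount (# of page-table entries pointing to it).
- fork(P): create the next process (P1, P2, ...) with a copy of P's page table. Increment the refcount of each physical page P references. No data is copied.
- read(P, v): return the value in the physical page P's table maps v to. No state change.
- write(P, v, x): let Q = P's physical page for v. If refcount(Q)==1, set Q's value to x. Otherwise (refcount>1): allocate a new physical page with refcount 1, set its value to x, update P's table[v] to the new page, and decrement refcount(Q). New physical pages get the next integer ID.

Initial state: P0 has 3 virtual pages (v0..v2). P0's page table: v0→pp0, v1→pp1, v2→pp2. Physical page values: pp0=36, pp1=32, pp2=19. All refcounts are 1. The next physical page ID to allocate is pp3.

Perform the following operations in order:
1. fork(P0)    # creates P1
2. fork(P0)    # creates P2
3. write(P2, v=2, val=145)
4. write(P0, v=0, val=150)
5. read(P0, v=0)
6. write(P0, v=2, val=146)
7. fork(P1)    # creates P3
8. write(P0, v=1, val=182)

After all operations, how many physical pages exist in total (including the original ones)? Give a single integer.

Answer: 7

Derivation:
Op 1: fork(P0) -> P1. 3 ppages; refcounts: pp0:2 pp1:2 pp2:2
Op 2: fork(P0) -> P2. 3 ppages; refcounts: pp0:3 pp1:3 pp2:3
Op 3: write(P2, v2, 145). refcount(pp2)=3>1 -> COPY to pp3. 4 ppages; refcounts: pp0:3 pp1:3 pp2:2 pp3:1
Op 4: write(P0, v0, 150). refcount(pp0)=3>1 -> COPY to pp4. 5 ppages; refcounts: pp0:2 pp1:3 pp2:2 pp3:1 pp4:1
Op 5: read(P0, v0) -> 150. No state change.
Op 6: write(P0, v2, 146). refcount(pp2)=2>1 -> COPY to pp5. 6 ppages; refcounts: pp0:2 pp1:3 pp2:1 pp3:1 pp4:1 pp5:1
Op 7: fork(P1) -> P3. 6 ppages; refcounts: pp0:3 pp1:4 pp2:2 pp3:1 pp4:1 pp5:1
Op 8: write(P0, v1, 182). refcount(pp1)=4>1 -> COPY to pp6. 7 ppages; refcounts: pp0:3 pp1:3 pp2:2 pp3:1 pp4:1 pp5:1 pp6:1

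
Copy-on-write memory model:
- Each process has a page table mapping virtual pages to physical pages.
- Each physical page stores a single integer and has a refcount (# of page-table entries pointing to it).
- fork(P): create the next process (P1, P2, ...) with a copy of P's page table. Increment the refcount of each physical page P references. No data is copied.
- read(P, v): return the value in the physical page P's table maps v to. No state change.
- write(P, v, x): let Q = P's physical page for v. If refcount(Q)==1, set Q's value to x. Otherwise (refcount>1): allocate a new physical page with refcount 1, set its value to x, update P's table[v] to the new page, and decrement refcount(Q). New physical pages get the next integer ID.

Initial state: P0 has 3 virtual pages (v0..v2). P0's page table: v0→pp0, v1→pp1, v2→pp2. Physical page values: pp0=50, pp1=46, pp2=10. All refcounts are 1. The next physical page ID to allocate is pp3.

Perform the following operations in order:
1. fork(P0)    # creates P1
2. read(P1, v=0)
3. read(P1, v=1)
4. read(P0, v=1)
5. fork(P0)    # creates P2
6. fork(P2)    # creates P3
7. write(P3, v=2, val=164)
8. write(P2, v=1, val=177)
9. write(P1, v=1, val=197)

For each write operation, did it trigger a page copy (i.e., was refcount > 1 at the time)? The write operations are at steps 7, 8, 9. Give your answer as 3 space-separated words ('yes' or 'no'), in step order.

Op 1: fork(P0) -> P1. 3 ppages; refcounts: pp0:2 pp1:2 pp2:2
Op 2: read(P1, v0) -> 50. No state change.
Op 3: read(P1, v1) -> 46. No state change.
Op 4: read(P0, v1) -> 46. No state change.
Op 5: fork(P0) -> P2. 3 ppages; refcounts: pp0:3 pp1:3 pp2:3
Op 6: fork(P2) -> P3. 3 ppages; refcounts: pp0:4 pp1:4 pp2:4
Op 7: write(P3, v2, 164). refcount(pp2)=4>1 -> COPY to pp3. 4 ppages; refcounts: pp0:4 pp1:4 pp2:3 pp3:1
Op 8: write(P2, v1, 177). refcount(pp1)=4>1 -> COPY to pp4. 5 ppages; refcounts: pp0:4 pp1:3 pp2:3 pp3:1 pp4:1
Op 9: write(P1, v1, 197). refcount(pp1)=3>1 -> COPY to pp5. 6 ppages; refcounts: pp0:4 pp1:2 pp2:3 pp3:1 pp4:1 pp5:1

yes yes yes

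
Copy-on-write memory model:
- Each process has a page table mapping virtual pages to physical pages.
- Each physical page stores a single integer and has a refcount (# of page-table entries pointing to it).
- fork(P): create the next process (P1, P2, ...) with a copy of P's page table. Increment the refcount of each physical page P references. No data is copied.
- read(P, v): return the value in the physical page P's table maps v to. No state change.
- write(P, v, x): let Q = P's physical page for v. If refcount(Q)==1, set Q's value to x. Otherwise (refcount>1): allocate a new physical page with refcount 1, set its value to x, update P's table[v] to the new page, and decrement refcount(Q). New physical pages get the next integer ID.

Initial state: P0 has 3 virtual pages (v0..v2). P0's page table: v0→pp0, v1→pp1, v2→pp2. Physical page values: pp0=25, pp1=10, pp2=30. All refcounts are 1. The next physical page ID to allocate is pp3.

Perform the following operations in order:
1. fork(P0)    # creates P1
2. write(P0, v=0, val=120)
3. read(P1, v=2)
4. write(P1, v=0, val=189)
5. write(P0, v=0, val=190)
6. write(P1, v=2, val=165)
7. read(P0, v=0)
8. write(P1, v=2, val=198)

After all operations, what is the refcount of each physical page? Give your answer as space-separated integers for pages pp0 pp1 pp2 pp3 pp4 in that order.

Op 1: fork(P0) -> P1. 3 ppages; refcounts: pp0:2 pp1:2 pp2:2
Op 2: write(P0, v0, 120). refcount(pp0)=2>1 -> COPY to pp3. 4 ppages; refcounts: pp0:1 pp1:2 pp2:2 pp3:1
Op 3: read(P1, v2) -> 30. No state change.
Op 4: write(P1, v0, 189). refcount(pp0)=1 -> write in place. 4 ppages; refcounts: pp0:1 pp1:2 pp2:2 pp3:1
Op 5: write(P0, v0, 190). refcount(pp3)=1 -> write in place. 4 ppages; refcounts: pp0:1 pp1:2 pp2:2 pp3:1
Op 6: write(P1, v2, 165). refcount(pp2)=2>1 -> COPY to pp4. 5 ppages; refcounts: pp0:1 pp1:2 pp2:1 pp3:1 pp4:1
Op 7: read(P0, v0) -> 190. No state change.
Op 8: write(P1, v2, 198). refcount(pp4)=1 -> write in place. 5 ppages; refcounts: pp0:1 pp1:2 pp2:1 pp3:1 pp4:1

Answer: 1 2 1 1 1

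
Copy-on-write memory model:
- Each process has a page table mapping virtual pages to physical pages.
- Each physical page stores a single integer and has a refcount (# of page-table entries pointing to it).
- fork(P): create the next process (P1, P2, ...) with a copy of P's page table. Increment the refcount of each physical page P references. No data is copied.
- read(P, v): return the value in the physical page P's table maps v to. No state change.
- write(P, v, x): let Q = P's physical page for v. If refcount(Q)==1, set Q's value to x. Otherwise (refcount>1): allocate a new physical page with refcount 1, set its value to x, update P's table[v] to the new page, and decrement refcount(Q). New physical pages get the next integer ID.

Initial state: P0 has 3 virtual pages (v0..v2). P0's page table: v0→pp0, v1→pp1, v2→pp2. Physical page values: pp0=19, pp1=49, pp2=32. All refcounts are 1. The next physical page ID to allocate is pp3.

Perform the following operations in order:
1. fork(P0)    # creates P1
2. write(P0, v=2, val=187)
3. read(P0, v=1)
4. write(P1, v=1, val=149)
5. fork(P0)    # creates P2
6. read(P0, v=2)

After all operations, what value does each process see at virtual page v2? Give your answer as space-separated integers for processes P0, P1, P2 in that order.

Answer: 187 32 187

Derivation:
Op 1: fork(P0) -> P1. 3 ppages; refcounts: pp0:2 pp1:2 pp2:2
Op 2: write(P0, v2, 187). refcount(pp2)=2>1 -> COPY to pp3. 4 ppages; refcounts: pp0:2 pp1:2 pp2:1 pp3:1
Op 3: read(P0, v1) -> 49. No state change.
Op 4: write(P1, v1, 149). refcount(pp1)=2>1 -> COPY to pp4. 5 ppages; refcounts: pp0:2 pp1:1 pp2:1 pp3:1 pp4:1
Op 5: fork(P0) -> P2. 5 ppages; refcounts: pp0:3 pp1:2 pp2:1 pp3:2 pp4:1
Op 6: read(P0, v2) -> 187. No state change.
P0: v2 -> pp3 = 187
P1: v2 -> pp2 = 32
P2: v2 -> pp3 = 187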